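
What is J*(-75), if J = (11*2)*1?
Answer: -1650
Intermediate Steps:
J = 22 (J = 22*1 = 22)
J*(-75) = 22*(-75) = -1650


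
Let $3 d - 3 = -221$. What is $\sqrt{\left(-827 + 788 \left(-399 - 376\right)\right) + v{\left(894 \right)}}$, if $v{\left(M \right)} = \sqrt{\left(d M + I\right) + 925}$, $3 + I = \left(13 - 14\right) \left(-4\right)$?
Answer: $\sqrt{-611527 + i \sqrt{64038}} \approx 0.162 + 782.0 i$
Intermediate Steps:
$d = - \frac{218}{3}$ ($d = 1 + \frac{1}{3} \left(-221\right) = 1 - \frac{221}{3} = - \frac{218}{3} \approx -72.667$)
$I = 1$ ($I = -3 + \left(13 - 14\right) \left(-4\right) = -3 - -4 = -3 + 4 = 1$)
$v{\left(M \right)} = \sqrt{926 - \frac{218 M}{3}}$ ($v{\left(M \right)} = \sqrt{\left(- \frac{218 M}{3} + 1\right) + 925} = \sqrt{\left(1 - \frac{218 M}{3}\right) + 925} = \sqrt{926 - \frac{218 M}{3}}$)
$\sqrt{\left(-827 + 788 \left(-399 - 376\right)\right) + v{\left(894 \right)}} = \sqrt{\left(-827 + 788 \left(-399 - 376\right)\right) + \frac{\sqrt{8334 - 584676}}{3}} = \sqrt{\left(-827 + 788 \left(-775\right)\right) + \frac{\sqrt{-576342}}{3}} = \sqrt{\left(-827 - 610700\right) + \frac{3 i \sqrt{64038}}{3}} = \sqrt{-611527 + i \sqrt{64038}}$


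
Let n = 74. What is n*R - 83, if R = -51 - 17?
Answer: -5115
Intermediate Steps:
R = -68
n*R - 83 = 74*(-68) - 83 = -5032 - 83 = -5115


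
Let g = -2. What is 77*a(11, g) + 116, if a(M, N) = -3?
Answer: -115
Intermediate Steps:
77*a(11, g) + 116 = 77*(-3) + 116 = -231 + 116 = -115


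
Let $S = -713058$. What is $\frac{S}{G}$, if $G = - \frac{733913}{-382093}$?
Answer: $- \frac{272454470394}{733913} \approx -3.7124 \cdot 10^{5}$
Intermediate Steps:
$G = \frac{733913}{382093}$ ($G = \left(-733913\right) \left(- \frac{1}{382093}\right) = \frac{733913}{382093} \approx 1.9208$)
$\frac{S}{G} = - \frac{713058}{\frac{733913}{382093}} = \left(-713058\right) \frac{382093}{733913} = - \frac{272454470394}{733913}$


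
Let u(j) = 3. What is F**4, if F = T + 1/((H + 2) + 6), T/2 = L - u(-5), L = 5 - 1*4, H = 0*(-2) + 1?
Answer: 1500625/6561 ≈ 228.72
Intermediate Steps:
H = 1 (H = 0 + 1 = 1)
L = 1 (L = 5 - 4 = 1)
T = -4 (T = 2*(1 - 1*3) = 2*(1 - 3) = 2*(-2) = -4)
F = -35/9 (F = -4 + 1/((1 + 2) + 6) = -4 + 1/(3 + 6) = -4 + 1/9 = -35/9 ≈ -3.8889)
F**4 = (-35/9)**4 = 1500625/6561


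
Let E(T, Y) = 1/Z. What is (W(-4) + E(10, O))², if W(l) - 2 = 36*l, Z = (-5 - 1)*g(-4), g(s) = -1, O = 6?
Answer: 724201/36 ≈ 20117.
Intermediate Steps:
Z = 6 (Z = (-5 - 1)*(-1) = -6*(-1) = 6)
W(l) = 2 + 36*l
E(T, Y) = ⅙ (E(T, Y) = 1/6 = ⅙)
(W(-4) + E(10, O))² = ((2 + 36*(-4)) + ⅙)² = ((2 - 144) + ⅙)² = (-142 + ⅙)² = (-851/6)² = 724201/36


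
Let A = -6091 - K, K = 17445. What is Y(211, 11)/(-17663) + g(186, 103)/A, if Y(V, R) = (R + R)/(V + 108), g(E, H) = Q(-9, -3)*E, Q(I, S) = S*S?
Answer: -428757535/6027887336 ≈ -0.071129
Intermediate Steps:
Q(I, S) = S²
g(E, H) = 9*E (g(E, H) = (-3)²*E = 9*E)
A = -23536 (A = -6091 - 1*17445 = -6091 - 17445 = -23536)
Y(V, R) = 2*R/(108 + V) (Y(V, R) = (2*R)/(108 + V) = 2*R/(108 + V))
Y(211, 11)/(-17663) + g(186, 103)/A = (2*11/(108 + 211))/(-17663) + (9*186)/(-23536) = (2*11/319)*(-1/17663) + 1674*(-1/23536) = (2*11*(1/319))*(-1/17663) - 837/11768 = (2/29)*(-1/17663) - 837/11768 = -2/512227 - 837/11768 = -428757535/6027887336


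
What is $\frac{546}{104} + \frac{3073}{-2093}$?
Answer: $\frac{4523}{1196} \approx 3.7818$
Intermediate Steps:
$\frac{546}{104} + \frac{3073}{-2093} = 546 \cdot \frac{1}{104} + 3073 \left(- \frac{1}{2093}\right) = \frac{21}{4} - \frac{439}{299} = \frac{4523}{1196}$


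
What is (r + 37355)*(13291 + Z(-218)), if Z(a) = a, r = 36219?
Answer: 961832902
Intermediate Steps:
(r + 37355)*(13291 + Z(-218)) = (36219 + 37355)*(13291 - 218) = 73574*13073 = 961832902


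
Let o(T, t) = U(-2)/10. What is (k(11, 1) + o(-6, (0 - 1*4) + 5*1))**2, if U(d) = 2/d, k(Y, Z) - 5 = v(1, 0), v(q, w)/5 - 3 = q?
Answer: 62001/100 ≈ 620.01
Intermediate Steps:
v(q, w) = 15 + 5*q
k(Y, Z) = 25 (k(Y, Z) = 5 + (15 + 5*1) = 5 + (15 + 5) = 5 + 20 = 25)
o(T, t) = -1/10 (o(T, t) = (2/(-2))/10 = (2*(-1/2))*(1/10) = -1*1/10 = -1/10)
(k(11, 1) + o(-6, (0 - 1*4) + 5*1))**2 = (25 - 1/10)**2 = (249/10)**2 = 62001/100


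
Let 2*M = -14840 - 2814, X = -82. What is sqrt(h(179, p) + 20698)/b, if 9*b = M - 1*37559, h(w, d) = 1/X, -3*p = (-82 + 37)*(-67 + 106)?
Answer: -sqrt(139173270)/422628 ≈ -0.027914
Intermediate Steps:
p = 585 (p = -(-82 + 37)*(-67 + 106)/3 = -(-15)*39 = -1/3*(-1755) = 585)
M = -8827 (M = (-14840 - 2814)/2 = (1/2)*(-17654) = -8827)
h(w, d) = -1/82 (h(w, d) = 1/(-82) = -1/82)
b = -5154 (b = (-8827 - 1*37559)/9 = (-8827 - 37559)/9 = (1/9)*(-46386) = -5154)
sqrt(h(179, p) + 20698)/b = sqrt(-1/82 + 20698)/(-5154) = sqrt(1697235/82)*(-1/5154) = (sqrt(139173270)/82)*(-1/5154) = -sqrt(139173270)/422628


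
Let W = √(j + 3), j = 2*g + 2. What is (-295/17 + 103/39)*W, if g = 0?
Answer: -9754*√5/663 ≈ -32.897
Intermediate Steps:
j = 2 (j = 2*0 + 2 = 0 + 2 = 2)
W = √5 (W = √(2 + 3) = √5 ≈ 2.2361)
(-295/17 + 103/39)*W = (-295/17 + 103/39)*√5 = -9754*√5/663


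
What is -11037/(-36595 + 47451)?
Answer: -11037/10856 ≈ -1.0167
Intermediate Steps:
-11037/(-36595 + 47451) = -11037/10856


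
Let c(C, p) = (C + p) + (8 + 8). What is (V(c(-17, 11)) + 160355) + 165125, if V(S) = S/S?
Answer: 325481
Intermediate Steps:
c(C, p) = 16 + C + p (c(C, p) = (C + p) + 16 = 16 + C + p)
V(S) = 1
(V(c(-17, 11)) + 160355) + 165125 = (1 + 160355) + 165125 = 160356 + 165125 = 325481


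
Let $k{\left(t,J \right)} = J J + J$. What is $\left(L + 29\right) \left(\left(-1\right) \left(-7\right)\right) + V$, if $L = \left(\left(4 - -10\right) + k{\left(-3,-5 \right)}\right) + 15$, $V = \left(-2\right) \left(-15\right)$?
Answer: $576$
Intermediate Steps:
$V = 30$
$k{\left(t,J \right)} = J + J^{2}$ ($k{\left(t,J \right)} = J^{2} + J = J + J^{2}$)
$L = 49$ ($L = \left(\left(4 - -10\right) - 5 \left(1 - 5\right)\right) + 15 = \left(\left(4 + 10\right) - -20\right) + 15 = \left(14 + 20\right) + 15 = 34 + 15 = 49$)
$\left(L + 29\right) \left(\left(-1\right) \left(-7\right)\right) + V = \left(49 + 29\right) \left(\left(-1\right) \left(-7\right)\right) + 30 = 78 \cdot 7 + 30 = 546 + 30 = 576$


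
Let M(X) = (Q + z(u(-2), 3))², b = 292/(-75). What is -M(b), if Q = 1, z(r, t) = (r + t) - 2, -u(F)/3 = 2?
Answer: -16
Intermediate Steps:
u(F) = -6 (u(F) = -3*2 = -6)
z(r, t) = -2 + r + t
b = -292/75 (b = 292*(-1/75) = -292/75 ≈ -3.8933)
M(X) = 16 (M(X) = (1 + (-2 - 6 + 3))² = (1 - 5)² = (-4)² = 16)
-M(b) = -1*16 = -16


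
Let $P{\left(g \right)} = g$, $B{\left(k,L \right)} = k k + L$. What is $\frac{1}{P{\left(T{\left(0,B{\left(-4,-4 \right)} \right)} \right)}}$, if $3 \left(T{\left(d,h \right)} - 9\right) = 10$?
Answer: $\frac{3}{37} \approx 0.081081$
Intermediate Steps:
$B{\left(k,L \right)} = L + k^{2}$ ($B{\left(k,L \right)} = k^{2} + L = L + k^{2}$)
$T{\left(d,h \right)} = \frac{37}{3}$ ($T{\left(d,h \right)} = 9 + \frac{1}{3} \cdot 10 = 9 + \frac{10}{3} = \frac{37}{3}$)
$\frac{1}{P{\left(T{\left(0,B{\left(-4,-4 \right)} \right)} \right)}} = \frac{1}{\frac{37}{3}} = \frac{3}{37}$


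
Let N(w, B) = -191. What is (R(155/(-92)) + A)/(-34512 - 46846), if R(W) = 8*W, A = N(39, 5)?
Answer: 4703/1871234 ≈ 0.0025133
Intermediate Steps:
A = -191
(R(155/(-92)) + A)/(-34512 - 46846) = (8*(155/(-92)) - 191)/(-34512 - 46846) = (8*(155*(-1/92)) - 191)/(-81358) = (8*(-155/92) - 191)*(-1/81358) = (-310/23 - 191)*(-1/81358) = -4703/23*(-1/81358) = 4703/1871234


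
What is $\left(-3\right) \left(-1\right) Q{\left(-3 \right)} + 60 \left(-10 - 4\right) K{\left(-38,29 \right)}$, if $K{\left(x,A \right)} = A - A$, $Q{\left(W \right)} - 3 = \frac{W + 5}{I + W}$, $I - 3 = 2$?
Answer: $12$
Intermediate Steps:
$I = 5$ ($I = 3 + 2 = 5$)
$Q{\left(W \right)} = 4$ ($Q{\left(W \right)} = 3 + \frac{W + 5}{5 + W} = 3 + \frac{5 + W}{5 + W} = 3 + 1 = 4$)
$K{\left(x,A \right)} = 0$
$\left(-3\right) \left(-1\right) Q{\left(-3 \right)} + 60 \left(-10 - 4\right) K{\left(-38,29 \right)} = \left(-3\right) \left(-1\right) 4 + 60 \left(-10 - 4\right) 0 = 3 \cdot 4 + 60 \left(-14\right) 0 = 12 - 0 = 12 + 0 = 12$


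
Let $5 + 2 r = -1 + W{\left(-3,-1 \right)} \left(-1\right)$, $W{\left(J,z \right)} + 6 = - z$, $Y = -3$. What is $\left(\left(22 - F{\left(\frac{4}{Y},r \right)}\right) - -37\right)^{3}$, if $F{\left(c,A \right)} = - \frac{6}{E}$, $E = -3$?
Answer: $185193$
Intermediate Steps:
$W{\left(J,z \right)} = -6 - z$
$r = - \frac{1}{2}$ ($r = - \frac{5}{2} + \frac{-1 + \left(-6 - -1\right) \left(-1\right)}{2} = - \frac{5}{2} + \frac{-1 + \left(-6 + 1\right) \left(-1\right)}{2} = - \frac{5}{2} + \frac{-1 - -5}{2} = - \frac{5}{2} + \frac{-1 + 5}{2} = - \frac{5}{2} + \frac{1}{2} \cdot 4 = - \frac{5}{2} + 2 = - \frac{1}{2} \approx -0.5$)
$F{\left(c,A \right)} = 2$ ($F{\left(c,A \right)} = - \frac{6}{-3} = \left(-6\right) \left(- \frac{1}{3}\right) = 2$)
$\left(\left(22 - F{\left(\frac{4}{Y},r \right)}\right) - -37\right)^{3} = \left(\left(22 - 2\right) - -37\right)^{3} = \left(\left(22 - 2\right) + 37\right)^{3} = \left(20 + 37\right)^{3} = 57^{3} = 185193$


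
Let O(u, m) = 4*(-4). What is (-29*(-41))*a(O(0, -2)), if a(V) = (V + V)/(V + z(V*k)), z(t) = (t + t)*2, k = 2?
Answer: 2378/9 ≈ 264.22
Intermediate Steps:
z(t) = 4*t (z(t) = (2*t)*2 = 4*t)
O(u, m) = -16
a(V) = 2/9 (a(V) = (V + V)/(V + 4*(V*2)) = (2*V)/(V + 4*(2*V)) = (2*V)/(V + 8*V) = (2*V)/((9*V)) = (2*V)*(1/(9*V)) = 2/9)
(-29*(-41))*a(O(0, -2)) = -29*(-41)*(2/9) = 1189*(2/9) = 2378/9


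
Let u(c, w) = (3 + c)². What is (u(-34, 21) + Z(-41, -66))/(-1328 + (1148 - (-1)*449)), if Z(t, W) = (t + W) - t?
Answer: 895/269 ≈ 3.3271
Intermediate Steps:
Z(t, W) = W (Z(t, W) = (W + t) - t = W)
(u(-34, 21) + Z(-41, -66))/(-1328 + (1148 - (-1)*449)) = ((3 - 34)² - 66)/(-1328 + (1148 - (-1)*449)) = ((-31)² - 66)/(-1328 + (1148 - 1*(-449))) = (961 - 66)/(-1328 + (1148 + 449)) = 895/(-1328 + 1597) = 895/269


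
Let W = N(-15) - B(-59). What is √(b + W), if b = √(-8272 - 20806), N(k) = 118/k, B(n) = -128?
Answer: √(27030 + 225*I*√29078)/15 ≈ 12.82 + 6.6505*I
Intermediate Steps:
W = 1802/15 (W = 118/(-15) - 1*(-128) = 118*(-1/15) + 128 = -118/15 + 128 = 1802/15 ≈ 120.13)
b = I*√29078 (b = √(-29078) = I*√29078 ≈ 170.52*I)
√(b + W) = √(I*√29078 + 1802/15) = √(1802/15 + I*√29078)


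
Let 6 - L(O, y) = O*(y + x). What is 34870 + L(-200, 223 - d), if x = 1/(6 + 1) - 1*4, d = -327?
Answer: 1008732/7 ≈ 1.4410e+5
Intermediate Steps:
x = -27/7 (x = 1/7 - 4 = -27/7 ≈ -3.8571)
L(O, y) = 6 - O*(-27/7 + y) (L(O, y) = 6 - O*(y - 27/7) = 6 - O*(-27/7 + y))
34870 + L(-200, 223 - d) = 34870 + (6 + (27/7)*(-200) - 1*(-200)*(223 - 1*(-327))) = 34870 + (6 - 5400/7 - 1*(-200)*(223 + 327)) = 34870 + (6 - 5400/7 - 1*(-200)*550) = 34870 + (6 - 5400/7 + 110000) = 34870 + 764642/7 = 1008732/7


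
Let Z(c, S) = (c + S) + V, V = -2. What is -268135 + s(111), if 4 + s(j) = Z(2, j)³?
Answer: 1099492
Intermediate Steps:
Z(c, S) = -2 + S + c (Z(c, S) = (c + S) - 2 = (S + c) - 2 = -2 + S + c)
s(j) = -4 + j³ (s(j) = -4 + (-2 + j + 2)³ = -4 + j³)
-268135 + s(111) = -268135 + (-4 + 111³) = -268135 + (-4 + 1367631) = -268135 + 1367627 = 1099492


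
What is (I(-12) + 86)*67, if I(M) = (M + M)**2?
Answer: 44354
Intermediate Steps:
I(M) = 4*M**2 (I(M) = (2*M)**2 = 4*M**2)
(I(-12) + 86)*67 = (4*(-12)**2 + 86)*67 = (4*144 + 86)*67 = (576 + 86)*67 = 662*67 = 44354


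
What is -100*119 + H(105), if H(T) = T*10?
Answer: -10850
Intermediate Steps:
H(T) = 10*T
-100*119 + H(105) = -100*119 + 10*105 = -11900 + 1050 = -10850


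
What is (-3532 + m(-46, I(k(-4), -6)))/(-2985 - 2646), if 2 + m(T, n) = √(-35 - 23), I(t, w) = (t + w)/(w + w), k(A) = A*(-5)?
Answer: 1178/1877 - I*√58/5631 ≈ 0.6276 - 0.0013525*I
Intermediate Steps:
k(A) = -5*A
I(t, w) = (t + w)/(2*w) (I(t, w) = (t + w)/((2*w)) = (t + w)*(1/(2*w)) = (t + w)/(2*w))
m(T, n) = -2 + I*√58 (m(T, n) = -2 + √(-35 - 23) = -2 + √(-58) = -2 + I*√58)
(-3532 + m(-46, I(k(-4), -6)))/(-2985 - 2646) = (-3532 + (-2 + I*√58))/(-2985 - 2646) = (-3534 + I*√58)/(-5631) = (-3534 + I*√58)*(-1/5631) = 1178/1877 - I*√58/5631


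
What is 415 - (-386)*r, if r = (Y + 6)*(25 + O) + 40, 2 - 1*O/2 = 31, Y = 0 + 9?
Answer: -175215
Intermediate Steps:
Y = 9
O = -58 (O = 4 - 2*31 = 4 - 62 = -58)
r = -455 (r = (9 + 6)*(25 - 58) + 40 = 15*(-33) + 40 = -495 + 40 = -455)
415 - (-386)*r = 415 - (-386)*(-455) = 415 - 386*455 = 415 - 175630 = -175215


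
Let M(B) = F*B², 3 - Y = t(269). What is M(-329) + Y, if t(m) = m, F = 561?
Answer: 60722935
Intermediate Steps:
Y = -266 (Y = 3 - 1*269 = 3 - 269 = -266)
M(B) = 561*B²
M(-329) + Y = 561*(-329)² - 266 = 561*108241 - 266 = 60723201 - 266 = 60722935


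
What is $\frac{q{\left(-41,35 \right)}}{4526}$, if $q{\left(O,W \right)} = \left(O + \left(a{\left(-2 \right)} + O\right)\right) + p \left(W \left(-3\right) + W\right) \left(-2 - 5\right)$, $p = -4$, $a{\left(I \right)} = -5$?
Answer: $- \frac{2047}{4526} \approx -0.45228$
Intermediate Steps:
$q{\left(O,W \right)} = -5 - 56 W + 2 O$ ($q{\left(O,W \right)} = \left(O + \left(-5 + O\right)\right) - 4 \left(W \left(-3\right) + W\right) \left(-2 - 5\right) = \left(-5 + 2 O\right) - 4 \left(- 3 W + W\right) \left(-7\right) = \left(-5 + 2 O\right) - 4 - 2 W \left(-7\right) = \left(-5 + 2 O\right) - 4 \cdot 14 W = \left(-5 + 2 O\right) - 56 W = -5 - 56 W + 2 O$)
$\frac{q{\left(-41,35 \right)}}{4526} = \frac{-5 - 1960 + 2 \left(-41\right)}{4526} = \left(-5 - 1960 - 82\right) \frac{1}{4526} = \left(-2047\right) \frac{1}{4526} = - \frac{2047}{4526}$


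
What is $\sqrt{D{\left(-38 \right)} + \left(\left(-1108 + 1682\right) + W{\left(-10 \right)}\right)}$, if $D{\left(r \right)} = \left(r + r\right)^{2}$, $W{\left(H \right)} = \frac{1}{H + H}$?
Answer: $\frac{3 \sqrt{70555}}{10} \approx 79.687$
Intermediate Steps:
$W{\left(H \right)} = \frac{1}{2 H}$
$D{\left(r \right)} = 4 r^{2}$ ($D{\left(r \right)} = \left(2 r\right)^{2} = 4 r^{2}$)
$\sqrt{D{\left(-38 \right)} + \left(\left(-1108 + 1682\right) + W{\left(-10 \right)}\right)} = \sqrt{4 \left(-38\right)^{2} + \left(\left(-1108 + 1682\right) + \frac{1}{2 \left(-10\right)}\right)} = \sqrt{4 \cdot 1444 + \left(574 + \frac{1}{2} \left(- \frac{1}{10}\right)\right)} = \sqrt{5776 + \left(574 - \frac{1}{20}\right)} = \sqrt{5776 + \frac{11479}{20}} = \sqrt{\frac{126999}{20}} = \frac{3 \sqrt{70555}}{10}$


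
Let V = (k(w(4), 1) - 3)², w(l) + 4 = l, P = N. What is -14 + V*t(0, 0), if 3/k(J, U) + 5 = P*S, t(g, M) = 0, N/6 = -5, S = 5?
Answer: -14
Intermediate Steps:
N = -30 (N = 6*(-5) = -30)
P = -30
w(l) = -4 + l
k(J, U) = -3/155 (k(J, U) = 3/(-5 - 30*5) = 3/(-5 - 150) = 3/(-155) = 3*(-1/155) = -3/155)
V = 219024/24025 (V = (-3/155 - 3)² = (-468/155)² = 219024/24025 ≈ 9.1165)
-14 + V*t(0, 0) = -14 + (219024/24025)*0 = -14 + 0 = -14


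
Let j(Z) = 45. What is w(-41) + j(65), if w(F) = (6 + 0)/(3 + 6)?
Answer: 137/3 ≈ 45.667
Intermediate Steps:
w(F) = ⅔ (w(F) = 6/9 = (⅑)*6 = ⅔)
w(-41) + j(65) = ⅔ + 45 = 137/3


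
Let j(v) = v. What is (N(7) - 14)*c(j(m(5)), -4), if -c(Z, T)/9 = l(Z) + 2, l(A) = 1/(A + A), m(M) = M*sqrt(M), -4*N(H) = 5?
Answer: 549/2 + 549*sqrt(5)/200 ≈ 280.64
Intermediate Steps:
N(H) = -5/4 (N(H) = -1/4*5 = -5/4)
m(M) = M**(3/2)
l(A) = 1/(2*A)
c(Z, T) = -18 - 9/(2*Z) (c(Z, T) = -9*(1/(2*Z) + 2) = -9*(2 + 1/(2*Z)) = -18 - 9/(2*Z))
(N(7) - 14)*c(j(m(5)), -4) = (-5/4 - 14)*(-18 - 9*sqrt(5)/25/2) = -61*(-18 - 9*sqrt(5)/25/2)/4 = -61*(-18 - 9*sqrt(5)/50)/4 = 549/2 + 549*sqrt(5)/200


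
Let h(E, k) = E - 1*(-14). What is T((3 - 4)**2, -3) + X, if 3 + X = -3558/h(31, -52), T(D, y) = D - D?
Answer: -1231/15 ≈ -82.067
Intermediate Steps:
h(E, k) = 14 + E (h(E, k) = E + 14 = 14 + E)
T(D, y) = 0
X = -1231/15 (X = -3 - 3558/(14 + 31) = -3 - 3558/45 = -3 - 3558*1/45 = -3 - 1186/15 = -1231/15 ≈ -82.067)
T((3 - 4)**2, -3) + X = 0 - 1231/15 = -1231/15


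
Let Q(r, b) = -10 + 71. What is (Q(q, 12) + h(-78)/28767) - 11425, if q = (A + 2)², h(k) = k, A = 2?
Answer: -108969422/9589 ≈ -11364.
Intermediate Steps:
q = 16 (q = (2 + 2)² = 4² = 16)
Q(r, b) = 61
(Q(q, 12) + h(-78)/28767) - 11425 = (61 - 78/28767) - 11425 = (61 - 78*1/28767) - 11425 = (61 - 26/9589) - 11425 = 584903/9589 - 11425 = -108969422/9589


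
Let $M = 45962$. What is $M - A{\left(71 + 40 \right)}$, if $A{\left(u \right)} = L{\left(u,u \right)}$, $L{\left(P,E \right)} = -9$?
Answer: $45971$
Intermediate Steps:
$A{\left(u \right)} = -9$
$M - A{\left(71 + 40 \right)} = 45962 - -9 = 45962 + 9 = 45971$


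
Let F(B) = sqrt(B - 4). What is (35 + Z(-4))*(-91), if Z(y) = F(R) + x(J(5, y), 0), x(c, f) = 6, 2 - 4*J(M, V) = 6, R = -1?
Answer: -3731 - 91*I*sqrt(5) ≈ -3731.0 - 203.48*I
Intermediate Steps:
J(M, V) = -1 (J(M, V) = 1/2 - 1/4*6 = 1/2 - 3/2 = -1)
F(B) = sqrt(-4 + B)
Z(y) = 6 + I*sqrt(5) (Z(y) = sqrt(-4 - 1) + 6 = sqrt(-5) + 6 = I*sqrt(5) + 6 = 6 + I*sqrt(5))
(35 + Z(-4))*(-91) = (35 + (6 + I*sqrt(5)))*(-91) = (41 + I*sqrt(5))*(-91) = -3731 - 91*I*sqrt(5)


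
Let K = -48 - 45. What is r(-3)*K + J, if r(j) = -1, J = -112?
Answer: -19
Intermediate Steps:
K = -93
r(-3)*K + J = -1*(-93) - 112 = 93 - 112 = -19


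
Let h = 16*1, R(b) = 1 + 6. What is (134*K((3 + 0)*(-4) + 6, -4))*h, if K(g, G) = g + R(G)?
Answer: 2144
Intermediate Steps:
R(b) = 7
h = 16
K(g, G) = 7 + g (K(g, G) = g + 7 = 7 + g)
(134*K((3 + 0)*(-4) + 6, -4))*h = (134*(7 + ((3 + 0)*(-4) + 6)))*16 = (134*(7 + (3*(-4) + 6)))*16 = (134*(7 + (-12 + 6)))*16 = (134*(7 - 6))*16 = (134*1)*16 = 134*16 = 2144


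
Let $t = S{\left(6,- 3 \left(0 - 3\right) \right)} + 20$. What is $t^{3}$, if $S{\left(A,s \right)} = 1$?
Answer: $9261$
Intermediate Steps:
$t = 21$ ($t = 1 + 20 = 21$)
$t^{3} = 21^{3} = 9261$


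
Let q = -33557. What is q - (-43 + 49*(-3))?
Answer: -33367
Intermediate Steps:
q - (-43 + 49*(-3)) = -33557 - (-43 + 49*(-3)) = -33557 - (-43 - 147) = -33557 - 1*(-190) = -33557 + 190 = -33367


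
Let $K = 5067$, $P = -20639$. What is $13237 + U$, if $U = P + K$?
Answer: $-2335$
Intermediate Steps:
$U = -15572$ ($U = -20639 + 5067 = -15572$)
$13237 + U = 13237 - 15572 = -2335$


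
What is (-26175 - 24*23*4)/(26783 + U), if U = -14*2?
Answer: -28383/26755 ≈ -1.0608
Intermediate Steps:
U = -28
(-26175 - 24*23*4)/(26783 + U) = (-26175 - 24*23*4)/(26783 - 28) = (-26175 - 552*4)/26755 = (-26175 - 2208)*(1/26755) = -28383*1/26755 = -28383/26755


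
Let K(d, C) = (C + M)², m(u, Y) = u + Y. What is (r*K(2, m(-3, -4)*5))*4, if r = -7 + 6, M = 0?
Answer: -4900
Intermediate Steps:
m(u, Y) = Y + u
K(d, C) = C² (K(d, C) = (C + 0)² = C²)
r = -1
(r*K(2, m(-3, -4)*5))*4 = -((-4 - 3)*5)²*4 = -(-7*5)²*4 = -1*(-35)²*4 = -1*1225*4 = -1225*4 = -4900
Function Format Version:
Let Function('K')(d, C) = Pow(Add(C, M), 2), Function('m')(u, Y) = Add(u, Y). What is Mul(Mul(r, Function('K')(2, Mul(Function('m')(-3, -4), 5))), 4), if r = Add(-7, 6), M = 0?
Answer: -4900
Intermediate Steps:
Function('m')(u, Y) = Add(Y, u)
Function('K')(d, C) = Pow(C, 2) (Function('K')(d, C) = Pow(Add(C, 0), 2) = Pow(C, 2))
r = -1
Mul(Mul(r, Function('K')(2, Mul(Function('m')(-3, -4), 5))), 4) = Mul(Mul(-1, Pow(Mul(Add(-4, -3), 5), 2)), 4) = Mul(Mul(-1, Pow(Mul(-7, 5), 2)), 4) = Mul(Mul(-1, Pow(-35, 2)), 4) = Mul(Mul(-1, 1225), 4) = Mul(-1225, 4) = -4900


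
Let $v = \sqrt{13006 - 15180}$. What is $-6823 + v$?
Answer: $-6823 + i \sqrt{2174} \approx -6823.0 + 46.626 i$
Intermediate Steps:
$v = i \sqrt{2174}$ ($v = \sqrt{-2174} = i \sqrt{2174} \approx 46.626 i$)
$-6823 + v = -6823 + i \sqrt{2174}$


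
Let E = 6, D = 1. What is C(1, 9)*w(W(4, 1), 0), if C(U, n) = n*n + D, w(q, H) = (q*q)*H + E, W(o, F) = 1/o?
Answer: 492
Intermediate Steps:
w(q, H) = 6 + H*q**2 (w(q, H) = (q*q)*H + 6 = q**2*H + 6 = H*q**2 + 6 = 6 + H*q**2)
C(U, n) = 1 + n**2 (C(U, n) = n*n + 1 = n**2 + 1 = 1 + n**2)
C(1, 9)*w(W(4, 1), 0) = (1 + 9**2)*(6 + 0*(1/4)**2) = (1 + 81)*(6 + 0*(1/4)**2) = 82*(6 + 0*(1/16)) = 82*(6 + 0) = 82*6 = 492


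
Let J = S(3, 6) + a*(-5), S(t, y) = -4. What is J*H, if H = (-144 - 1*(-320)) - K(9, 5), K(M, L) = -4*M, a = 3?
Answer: -4028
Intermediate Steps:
J = -19 (J = -4 + 3*(-5) = -4 - 15 = -19)
H = 212 (H = (-144 - 1*(-320)) - (-4)*9 = (-144 + 320) - 1*(-36) = 176 + 36 = 212)
J*H = -19*212 = -4028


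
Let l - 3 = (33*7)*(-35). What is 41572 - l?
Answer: 49654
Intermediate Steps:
l = -8082 (l = 3 + (33*7)*(-35) = 3 + 231*(-35) = 3 - 8085 = -8082)
41572 - l = 41572 - 1*(-8082) = 41572 + 8082 = 49654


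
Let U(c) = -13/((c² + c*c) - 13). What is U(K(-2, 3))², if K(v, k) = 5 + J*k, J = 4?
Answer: 169/319225 ≈ 0.00052941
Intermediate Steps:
K(v, k) = 5 + 4*k
U(c) = -13/(-13 + 2*c²) (U(c) = -13/((c² + c²) - 13) = -13/(2*c² - 13) = -13/(-13 + 2*c²))
U(K(-2, 3))² = (-13/(-13 + 2*(5 + 4*3)²))² = (-13/(-13 + 2*(5 + 12)²))² = (-13/(-13 + 2*17²))² = (-13/(-13 + 2*289))² = (-13/(-13 + 578))² = (-13/565)² = 169/319225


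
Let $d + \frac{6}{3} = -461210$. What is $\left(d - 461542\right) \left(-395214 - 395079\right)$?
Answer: $729246026922$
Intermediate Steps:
$d = -461212$ ($d = -2 - 461210 = -461212$)
$\left(d - 461542\right) \left(-395214 - 395079\right) = \left(-461212 - 461542\right) \left(-395214 - 395079\right) = \left(-922754\right) \left(-790293\right) = 729246026922$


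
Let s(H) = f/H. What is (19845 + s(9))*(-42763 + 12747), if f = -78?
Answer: -1786222144/3 ≈ -5.9541e+8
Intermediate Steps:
s(H) = -78/H
(19845 + s(9))*(-42763 + 12747) = (19845 - 78/9)*(-42763 + 12747) = (19845 - 78*1/9)*(-30016) = (19845 - 26/3)*(-30016) = (59509/3)*(-30016) = -1786222144/3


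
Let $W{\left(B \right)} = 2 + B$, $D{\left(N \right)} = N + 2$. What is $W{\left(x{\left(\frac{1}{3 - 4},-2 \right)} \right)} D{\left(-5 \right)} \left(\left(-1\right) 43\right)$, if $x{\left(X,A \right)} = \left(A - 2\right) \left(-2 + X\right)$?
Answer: $1806$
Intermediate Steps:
$D{\left(N \right)} = 2 + N$
$x{\left(X,A \right)} = \left(-2 + A\right) \left(-2 + X\right)$
$W{\left(x{\left(\frac{1}{3 - 4},-2 \right)} \right)} D{\left(-5 \right)} \left(\left(-1\right) 43\right) = \left(2 - \left(-8 + \frac{4}{3 - 4}\right)\right) \left(2 - 5\right) \left(\left(-1\right) 43\right) = \left(2 + \left(4 + 4 - \frac{2}{-1} - \frac{2}{-1}\right)\right) \left(-3\right) \left(-43\right) = \left(2 + \left(4 + 4 - -2 - -2\right)\right) \left(-3\right) \left(-43\right) = \left(2 + \left(4 + 4 + 2 + 2\right)\right) \left(-3\right) \left(-43\right) = \left(2 + 12\right) \left(-3\right) \left(-43\right) = 14 \left(-3\right) \left(-43\right) = \left(-42\right) \left(-43\right) = 1806$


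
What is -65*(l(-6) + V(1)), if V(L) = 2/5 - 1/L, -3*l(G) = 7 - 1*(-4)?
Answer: 832/3 ≈ 277.33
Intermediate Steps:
l(G) = -11/3 (l(G) = -(7 - 1*(-4))/3 = -(7 + 4)/3 = -⅓*11 = -11/3)
V(L) = ⅖ - 1/L (V(L) = 2*(⅕) - 1/L = ⅖ - 1/L)
-65*(l(-6) + V(1)) = -65*(-11/3 + (⅖ - 1/1)) = -65*(-11/3 + (⅖ - 1*1)) = -65*(-11/3 + (⅖ - 1)) = -65*(-11/3 - ⅗) = -65*(-64/15) = 832/3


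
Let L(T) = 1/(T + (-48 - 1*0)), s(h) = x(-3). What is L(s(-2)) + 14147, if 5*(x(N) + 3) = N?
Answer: 3649921/258 ≈ 14147.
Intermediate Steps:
x(N) = -3 + N/5
s(h) = -18/5 (s(h) = -3 + (⅕)*(-3) = -3 - ⅗ = -18/5)
L(T) = 1/(-48 + T) (L(T) = 1/(T + (-48 + 0)) = 1/(T - 48) = 1/(-48 + T))
L(s(-2)) + 14147 = 1/(-48 - 18/5) + 14147 = 1/(-258/5) + 14147 = -5/258 + 14147 = 3649921/258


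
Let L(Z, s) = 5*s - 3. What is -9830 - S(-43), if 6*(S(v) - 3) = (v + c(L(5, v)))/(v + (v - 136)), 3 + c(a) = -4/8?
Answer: -8731735/888 ≈ -9833.0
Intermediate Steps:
L(Z, s) = -3 + 5*s
c(a) = -7/2 (c(a) = -3 - 4/8 = -3 - 4*1/8 = -3 - 1/2 = -7/2)
S(v) = 3 + (-7/2 + v)/(6*(-136 + 2*v)) (S(v) = 3 + ((v - 7/2)/(v + (v - 136)))/6 = 3 + ((-7/2 + v)/(v + (-136 + v)))/6 = 3 + ((-7/2 + v)/(-136 + 2*v))/6 = 3 + (-7/2 + v)/(6*(-136 + 2*v)))
-9830 - S(-43) = -9830 - (-4903 + 74*(-43))/(24*(-68 - 43)) = -9830 - (-4903 - 3182)/(24*(-111)) = -9830 - (-1)*(-8085)/(24*111) = -9830 - 1*2695/888 = -9830 - 2695/888 = -8731735/888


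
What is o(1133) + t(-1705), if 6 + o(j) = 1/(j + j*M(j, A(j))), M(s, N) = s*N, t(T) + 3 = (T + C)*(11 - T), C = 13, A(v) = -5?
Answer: -18632543463073/6417312 ≈ -2.9035e+6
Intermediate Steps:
t(T) = -3 + (11 - T)*(13 + T) (t(T) = -3 + (T + 13)*(11 - T) = -3 + (13 + T)*(11 - T) = -3 + (11 - T)*(13 + T))
M(s, N) = N*s
o(j) = -6 + 1/(j - 5*j²) (o(j) = -6 + 1/(j + j*(-5*j)) = -6 + 1/(j - 5*j²))
o(1133) + t(-1705) = (-1 - 30*1133² + 6*1133)/(1133*(-1 + 5*1133)) + (140 - 1*(-1705)² - 2*(-1705)) = (-1 - 30*1283689 + 6798)/(1133*(-1 + 5665)) + (140 - 1*2907025 + 3410) = (1/1133)*(-1 - 38510670 + 6798)/5664 + (140 - 2907025 + 3410) = (1/1133)*(1/5664)*(-38503873) - 2903475 = -38503873/6417312 - 2903475 = -18632543463073/6417312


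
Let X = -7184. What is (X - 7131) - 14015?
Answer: -28330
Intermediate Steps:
(X - 7131) - 14015 = (-7184 - 7131) - 14015 = -14315 - 14015 = -28330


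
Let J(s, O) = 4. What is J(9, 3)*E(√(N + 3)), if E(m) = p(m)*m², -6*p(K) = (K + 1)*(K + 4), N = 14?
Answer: -238 - 170*√17/3 ≈ -471.64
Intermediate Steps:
p(K) = -(1 + K)*(4 + K)/6 (p(K) = -(K + 1)*(K + 4)/6 = -(1 + K)*(4 + K)/6)
E(m) = m²*(-⅔ - 5*m/6 - m²/6) (E(m) = (-⅔ - 5*m/6 - m²/6)*m² = m²*(-⅔ - 5*m/6 - m²/6))
J(9, 3)*E(√(N + 3)) = 4*((√(14 + 3))²*(-4 - (√(14 + 3))² - 5*√(14 + 3))/6) = 4*((√17)²*(-4 - (√17)² - 5*√17)/6) = 4*((⅙)*17*(-4 - 1*17 - 5*√17)) = 4*((⅙)*17*(-4 - 17 - 5*√17)) = 4*((⅙)*17*(-21 - 5*√17)) = 4*(-119/2 - 85*√17/6) = -238 - 170*√17/3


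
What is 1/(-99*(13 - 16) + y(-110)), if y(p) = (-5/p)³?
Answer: 10648/3162457 ≈ 0.0033670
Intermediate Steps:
y(p) = -125/p³
1/(-99*(13 - 16) + y(-110)) = 1/(-99*(13 - 16) - 125/(-110)³) = 1/(-99*(-3) - 125*(-1/1331000)) = 1/(297 + 1/10648) = 1/(3162457/10648) = 10648/3162457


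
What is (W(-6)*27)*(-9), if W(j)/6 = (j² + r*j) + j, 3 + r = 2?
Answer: -52488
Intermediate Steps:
r = -1 (r = -3 + 2 = -1)
W(j) = 6*j² (W(j) = 6*((j² - j) + j) = 6*j²)
(W(-6)*27)*(-9) = ((6*(-6)²)*27)*(-9) = ((6*36)*27)*(-9) = (216*27)*(-9) = 5832*(-9) = -52488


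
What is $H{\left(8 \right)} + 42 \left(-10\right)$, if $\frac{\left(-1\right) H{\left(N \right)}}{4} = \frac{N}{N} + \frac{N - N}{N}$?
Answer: $-424$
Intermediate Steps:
$H{\left(N \right)} = -4$ ($H{\left(N \right)} = - 4 \left(\frac{N}{N} + \frac{N - N}{N}\right) = - 4 \left(1 + \frac{0}{N}\right) = - 4 \left(1 + 0\right) = \left(-4\right) 1 = -4$)
$H{\left(8 \right)} + 42 \left(-10\right) = -4 + 42 \left(-10\right) = -4 - 420 = -424$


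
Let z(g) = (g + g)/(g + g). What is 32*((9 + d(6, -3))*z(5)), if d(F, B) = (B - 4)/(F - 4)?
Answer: 176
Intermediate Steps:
z(g) = 1 (z(g) = (2*g)/((2*g)) = (2*g)*(1/(2*g)) = 1)
d(F, B) = (-4 + B)/(-4 + F)
32*((9 + d(6, -3))*z(5)) = 32*((9 + (-4 - 3)/(-4 + 6))*1) = 32*((9 - 7/2)*1) = 32*((11/2)*1) = 32*(11/2) = 176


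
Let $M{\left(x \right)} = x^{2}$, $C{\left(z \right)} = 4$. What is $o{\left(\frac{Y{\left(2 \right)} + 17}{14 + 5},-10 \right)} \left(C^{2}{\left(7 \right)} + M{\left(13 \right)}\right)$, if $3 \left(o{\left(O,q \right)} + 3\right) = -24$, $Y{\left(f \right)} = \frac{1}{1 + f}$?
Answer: $-2035$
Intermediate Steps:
$o{\left(O,q \right)} = -11$ ($o{\left(O,q \right)} = -3 + \frac{1}{3} \left(-24\right) = -3 - 8 = -11$)
$o{\left(\frac{Y{\left(2 \right)} + 17}{14 + 5},-10 \right)} \left(C^{2}{\left(7 \right)} + M{\left(13 \right)}\right) = - 11 \left(4^{2} + 13^{2}\right) = - 11 \left(16 + 169\right) = \left(-11\right) 185 = -2035$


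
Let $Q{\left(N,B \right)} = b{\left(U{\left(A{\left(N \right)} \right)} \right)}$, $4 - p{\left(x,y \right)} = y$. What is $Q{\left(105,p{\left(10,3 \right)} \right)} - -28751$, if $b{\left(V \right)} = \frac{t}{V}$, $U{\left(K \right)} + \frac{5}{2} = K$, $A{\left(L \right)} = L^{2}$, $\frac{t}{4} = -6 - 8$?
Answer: $\frac{633815683}{22045} \approx 28751.0$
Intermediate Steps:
$t = -56$ ($t = 4 \left(-6 - 8\right) = 4 \left(-14\right) = -56$)
$p{\left(x,y \right)} = 4 - y$
$U{\left(K \right)} = - \frac{5}{2} + K$
$b{\left(V \right)} = - \frac{56}{V}$
$Q{\left(N,B \right)} = - \frac{56}{- \frac{5}{2} + N^{2}}$
$Q{\left(105,p{\left(10,3 \right)} \right)} - -28751 = - \frac{112}{-5 + 2 \cdot 105^{2}} - -28751 = - \frac{112}{-5 + 2 \cdot 11025} + 28751 = - \frac{112}{-5 + 22050} + 28751 = - \frac{112}{22045} + 28751 = \frac{633815683}{22045}$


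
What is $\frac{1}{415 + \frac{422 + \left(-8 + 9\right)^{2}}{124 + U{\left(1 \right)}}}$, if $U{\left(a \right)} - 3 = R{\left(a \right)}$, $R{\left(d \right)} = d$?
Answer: $\frac{128}{53543} \approx 0.0023906$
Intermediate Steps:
$U{\left(a \right)} = 3 + a$
$\frac{1}{415 + \frac{422 + \left(-8 + 9\right)^{2}}{124 + U{\left(1 \right)}}} = \frac{1}{415 + \frac{422 + \left(-8 + 9\right)^{2}}{124 + \left(3 + 1\right)}} = \frac{1}{415 + \frac{422 + 1^{2}}{124 + 4}} = \frac{1}{415 + \frac{422 + 1}{128}} = \frac{1}{415 + 423 \cdot \frac{1}{128}} = \frac{1}{415 + \frac{423}{128}} = \frac{1}{\frac{53543}{128}} = \frac{128}{53543}$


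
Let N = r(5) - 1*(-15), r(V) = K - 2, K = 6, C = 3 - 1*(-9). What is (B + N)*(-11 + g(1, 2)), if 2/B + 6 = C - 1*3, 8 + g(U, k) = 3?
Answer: -944/3 ≈ -314.67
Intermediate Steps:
g(U, k) = -5 (g(U, k) = -8 + 3 = -5)
C = 12 (C = 3 + 9 = 12)
r(V) = 4 (r(V) = 6 - 2 = 4)
N = 19 (N = 4 - 1*(-15) = 4 + 15 = 19)
B = ⅔ (B = 2/(-6 + (12 - 1*3)) = 2/(-6 + (12 - 3)) = 2/(-6 + 9) = 2/3 = 2*(⅓) = ⅔ ≈ 0.66667)
(B + N)*(-11 + g(1, 2)) = (⅔ + 19)*(-11 - 5) = (59/3)*(-16) = -944/3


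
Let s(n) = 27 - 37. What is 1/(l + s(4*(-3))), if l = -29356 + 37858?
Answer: 1/8492 ≈ 0.00011776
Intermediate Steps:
s(n) = -10
l = 8502
1/(l + s(4*(-3))) = 1/(8502 - 10) = 1/8492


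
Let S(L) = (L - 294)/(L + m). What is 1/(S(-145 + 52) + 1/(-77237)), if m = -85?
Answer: 13748186/29890541 ≈ 0.45995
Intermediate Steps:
S(L) = (-294 + L)/(-85 + L) (S(L) = (L - 294)/(L - 85) = (-294 + L)/(-85 + L))
1/(S(-145 + 52) + 1/(-77237)) = 1/((-294 + (-145 + 52))/(-85 + (-145 + 52)) + 1/(-77237)) = 1/((-294 - 93)/(-85 - 93) - 1/77237) = 1/(-387/(-178) - 1/77237) = 1/(-1/178*(-387) - 1/77237) = 1/(387/178 - 1/77237) = 1/(29890541/13748186) = 13748186/29890541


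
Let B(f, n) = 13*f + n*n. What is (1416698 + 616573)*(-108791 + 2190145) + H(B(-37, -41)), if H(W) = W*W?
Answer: 4231958168934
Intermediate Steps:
B(f, n) = n² + 13*f (B(f, n) = 13*f + n² = n² + 13*f)
H(W) = W²
(1416698 + 616573)*(-108791 + 2190145) + H(B(-37, -41)) = (1416698 + 616573)*(-108791 + 2190145) + ((-41)² + 13*(-37))² = 2033271*2081354 + (1681 - 481)² = 4231956728934 + 1200² = 4231956728934 + 1440000 = 4231958168934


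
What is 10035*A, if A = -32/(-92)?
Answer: 80280/23 ≈ 3490.4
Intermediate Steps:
A = 8/23 (A = -32*(-1/92) = 8/23 ≈ 0.34783)
10035*A = 10035*(8/23) = 80280/23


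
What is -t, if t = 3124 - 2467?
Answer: -657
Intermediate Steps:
t = 657
-t = -1*657 = -657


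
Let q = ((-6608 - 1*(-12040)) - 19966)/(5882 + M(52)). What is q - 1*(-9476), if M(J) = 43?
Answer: 56130766/5925 ≈ 9473.5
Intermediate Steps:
q = -14534/5925 (q = ((-6608 - 1*(-12040)) - 19966)/(5882 + 43) = ((-6608 + 12040) - 19966)/5925 = (5432 - 19966)*(1/5925) = -14534*1/5925 = -14534/5925 ≈ -2.4530)
q - 1*(-9476) = -14534/5925 - 1*(-9476) = -14534/5925 + 9476 = 56130766/5925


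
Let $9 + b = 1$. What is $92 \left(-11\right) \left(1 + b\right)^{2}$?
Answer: $-49588$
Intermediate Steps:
$b = -8$ ($b = -9 + 1 = -8$)
$92 \left(-11\right) \left(1 + b\right)^{2} = 92 \left(-11\right) \left(1 - 8\right)^{2} = - 1012 \left(-7\right)^{2} = \left(-1012\right) 49 = -49588$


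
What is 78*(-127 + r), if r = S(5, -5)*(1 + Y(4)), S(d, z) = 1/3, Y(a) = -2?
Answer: -9932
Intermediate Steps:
S(d, z) = ⅓ (S(d, z) = 1*(⅓) = ⅓)
r = -⅓ (r = (1 - 2)/3 = (⅓)*(-1) = -⅓ ≈ -0.33333)
78*(-127 + r) = 78*(-127 - ⅓) = 78*(-382/3) = -9932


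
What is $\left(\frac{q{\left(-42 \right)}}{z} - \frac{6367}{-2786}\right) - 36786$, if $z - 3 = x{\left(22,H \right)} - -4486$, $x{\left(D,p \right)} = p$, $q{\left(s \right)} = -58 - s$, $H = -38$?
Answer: $- \frac{456135983055}{12400486} \approx -36784.0$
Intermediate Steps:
$z = 4451$ ($z = 3 - -4448 = 3 + \left(-38 + 4486\right) = 3 + 4448 = 4451$)
$\left(\frac{q{\left(-42 \right)}}{z} - \frac{6367}{-2786}\right) - 36786 = \left(\frac{-58 - -42}{4451} - \frac{6367}{-2786}\right) - 36786 = \left(\left(-58 + 42\right) \frac{1}{4451} - - \frac{6367}{2786}\right) - 36786 = \left(\left(-16\right) \frac{1}{4451} + \frac{6367}{2786}\right) - 36786 = \left(- \frac{16}{4451} + \frac{6367}{2786}\right) - 36786 = \frac{28294941}{12400486} - 36786 = - \frac{456135983055}{12400486}$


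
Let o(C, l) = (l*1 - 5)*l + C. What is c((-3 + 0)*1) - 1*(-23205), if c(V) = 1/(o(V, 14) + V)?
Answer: 2784601/120 ≈ 23205.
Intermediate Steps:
o(C, l) = C + l*(-5 + l) (o(C, l) = (l - 5)*l + C = (-5 + l)*l + C = l*(-5 + l) + C = C + l*(-5 + l))
c(V) = 1/(126 + 2*V) (c(V) = 1/((V + 14² - 5*14) + V) = 1/((V + 196 - 70) + V) = 1/((126 + V) + V) = 1/(126 + 2*V))
c((-3 + 0)*1) - 1*(-23205) = 1/(2*(63 + (-3 + 0)*1)) - 1*(-23205) = 1/(2*(63 - 3*1)) + 23205 = 1/(2*(63 - 3)) + 23205 = (½)/60 + 23205 = (½)*(1/60) + 23205 = 1/120 + 23205 = 2784601/120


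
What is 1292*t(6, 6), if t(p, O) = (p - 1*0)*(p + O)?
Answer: 93024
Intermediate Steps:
t(p, O) = p*(O + p) (t(p, O) = (p + 0)*(O + p) = p*(O + p))
1292*t(6, 6) = 1292*(6*(6 + 6)) = 1292*(6*12) = 1292*72 = 93024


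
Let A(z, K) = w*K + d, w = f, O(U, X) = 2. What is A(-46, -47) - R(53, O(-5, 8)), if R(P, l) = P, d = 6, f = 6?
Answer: -329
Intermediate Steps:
w = 6
A(z, K) = 6 + 6*K (A(z, K) = 6*K + 6 = 6 + 6*K)
A(-46, -47) - R(53, O(-5, 8)) = (6 + 6*(-47)) - 1*53 = (6 - 282) - 53 = -276 - 53 = -329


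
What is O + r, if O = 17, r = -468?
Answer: -451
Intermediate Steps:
O + r = 17 - 468 = -451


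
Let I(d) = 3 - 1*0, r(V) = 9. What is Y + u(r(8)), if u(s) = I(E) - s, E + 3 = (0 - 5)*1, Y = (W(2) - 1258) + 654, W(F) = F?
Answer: -608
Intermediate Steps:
Y = -602 (Y = (2 - 1258) + 654 = -1256 + 654 = -602)
E = -8 (E = -3 + (0 - 5)*1 = -3 - 5*1 = -3 - 5 = -8)
I(d) = 3 (I(d) = 3 + 0 = 3)
u(s) = 3 - s
Y + u(r(8)) = -602 + (3 - 1*9) = -602 + (3 - 9) = -602 - 6 = -608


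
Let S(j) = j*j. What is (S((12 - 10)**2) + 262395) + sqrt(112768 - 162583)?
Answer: 262411 + 9*I*sqrt(615) ≈ 2.6241e+5 + 223.19*I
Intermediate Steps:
S(j) = j**2
(S((12 - 10)**2) + 262395) + sqrt(112768 - 162583) = (((12 - 10)**2)**2 + 262395) + sqrt(112768 - 162583) = ((2**2)**2 + 262395) + sqrt(-49815) = (4**2 + 262395) + 9*I*sqrt(615) = (16 + 262395) + 9*I*sqrt(615) = 262411 + 9*I*sqrt(615)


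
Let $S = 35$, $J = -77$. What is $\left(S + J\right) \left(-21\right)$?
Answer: $882$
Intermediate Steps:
$\left(S + J\right) \left(-21\right) = \left(35 - 77\right) \left(-21\right) = \left(-42\right) \left(-21\right) = 882$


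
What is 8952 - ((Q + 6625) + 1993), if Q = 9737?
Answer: -9403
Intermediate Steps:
8952 - ((Q + 6625) + 1993) = 8952 - ((9737 + 6625) + 1993) = 8952 - (16362 + 1993) = 8952 - 1*18355 = 8952 - 18355 = -9403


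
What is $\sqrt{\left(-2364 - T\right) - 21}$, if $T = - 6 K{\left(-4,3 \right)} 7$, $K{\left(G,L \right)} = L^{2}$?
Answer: $3 i \sqrt{223} \approx 44.8 i$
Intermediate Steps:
$T = -378$ ($T = - 6 \cdot 3^{2} \cdot 7 = \left(-6\right) 9 \cdot 7 = \left(-54\right) 7 = -378$)
$\sqrt{\left(-2364 - T\right) - 21} = \sqrt{\left(-2364 - -378\right) - 21} = \sqrt{\left(-2364 + 378\right) - 21} = \sqrt{-1986 - 21} = \sqrt{-2007} = 3 i \sqrt{223}$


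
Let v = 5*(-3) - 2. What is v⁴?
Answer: 83521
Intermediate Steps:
v = -17 (v = -15 - 2 = -17)
v⁴ = (-17)⁴ = 83521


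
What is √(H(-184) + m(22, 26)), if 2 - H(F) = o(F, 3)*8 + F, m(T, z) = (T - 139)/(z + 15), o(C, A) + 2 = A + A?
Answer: √254077/41 ≈ 12.294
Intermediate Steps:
o(C, A) = -2 + 2*A (o(C, A) = -2 + (A + A) = -2 + 2*A)
m(T, z) = (-139 + T)/(15 + z)
H(F) = -30 - F (H(F) = 2 - ((-2 + 2*3)*8 + F) = 2 - ((-2 + 6)*8 + F) = 2 - (4*8 + F) = 2 - (32 + F) = 2 + (-32 - F) = -30 - F)
√(H(-184) + m(22, 26)) = √((-30 - 1*(-184)) + (-139 + 22)/(15 + 26)) = √((-30 + 184) - 117/41) = √(154 + (1/41)*(-117)) = √(154 - 117/41) = √(6197/41) = √254077/41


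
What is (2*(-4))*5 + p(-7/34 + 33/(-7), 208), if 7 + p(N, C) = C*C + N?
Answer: 10284475/238 ≈ 43212.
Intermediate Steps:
p(N, C) = -7 + N + C**2 (p(N, C) = -7 + (C*C + N) = -7 + (C**2 + N) = -7 + (N + C**2) = -7 + N + C**2)
(2*(-4))*5 + p(-7/34 + 33/(-7), 208) = (2*(-4))*5 + (-7 + (-7/34 + 33/(-7)) + 208**2) = -8*5 + (-7 + (-7*1/34 + 33*(-1/7)) + 43264) = -40 + (-7 + (-7/34 - 33/7) + 43264) = -40 + (-7 - 1171/238 + 43264) = -40 + 10293995/238 = 10284475/238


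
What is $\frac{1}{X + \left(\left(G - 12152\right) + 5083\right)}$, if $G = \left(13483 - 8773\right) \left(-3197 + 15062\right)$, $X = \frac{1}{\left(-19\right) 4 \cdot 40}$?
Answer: $\frac{3040}{169866326239} \approx 1.7896 \cdot 10^{-8}$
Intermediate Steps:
$X = - \frac{1}{3040}$ ($X = \frac{1}{\left(-76\right) 40} = \frac{1}{-3040} = - \frac{1}{3040} \approx -0.00032895$)
$G = 55884150$ ($G = 4710 \cdot 11865 = 55884150$)
$\frac{1}{X + \left(\left(G - 12152\right) + 5083\right)} = \frac{1}{- \frac{1}{3040} + \left(\left(55884150 - 12152\right) + 5083\right)} = \frac{1}{- \frac{1}{3040} + \left(55871998 + 5083\right)} = \frac{1}{- \frac{1}{3040} + 55877081} = \frac{1}{\frac{169866326239}{3040}} = \frac{3040}{169866326239}$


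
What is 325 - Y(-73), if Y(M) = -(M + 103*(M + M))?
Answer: -14786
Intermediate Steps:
Y(M) = -207*M (Y(M) = -(M + 103*(2*M)) = -(M + 206*M) = -207*M)
325 - Y(-73) = 325 - (-207)*(-73) = 325 - 1*15111 = 325 - 15111 = -14786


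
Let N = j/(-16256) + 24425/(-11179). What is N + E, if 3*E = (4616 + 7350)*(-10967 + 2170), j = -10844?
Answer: -4782337970428105/136294368 ≈ -3.5088e+7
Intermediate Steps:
E = -105264902/3 (E = ((4616 + 7350)*(-10967 + 2170))/3 = (11966*(-8797))/3 = (1/3)*(-105264902) = -105264902/3 ≈ -3.5088e+7)
N = -68956931/45431456 (N = -10844/(-16256) + 24425/(-11179) = -10844*(-1/16256) + 24425*(-1/11179) = 2711/4064 - 24425/11179 = -68956931/45431456 ≈ -1.5178)
N + E = -68956931/45431456 - 105264902/3 = -4782337970428105/136294368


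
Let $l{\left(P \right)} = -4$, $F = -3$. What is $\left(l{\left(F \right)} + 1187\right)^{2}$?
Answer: $1399489$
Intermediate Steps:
$\left(l{\left(F \right)} + 1187\right)^{2} = \left(-4 + 1187\right)^{2} = 1183^{2} = 1399489$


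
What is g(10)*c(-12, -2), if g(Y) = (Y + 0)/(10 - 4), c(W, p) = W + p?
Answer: -70/3 ≈ -23.333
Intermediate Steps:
g(Y) = Y/6
g(10)*c(-12, -2) = ((⅙)*10)*(-12 - 2) = (5/3)*(-14) = -70/3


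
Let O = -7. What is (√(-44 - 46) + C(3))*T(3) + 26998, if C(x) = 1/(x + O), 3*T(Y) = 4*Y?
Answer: 26997 + 12*I*√10 ≈ 26997.0 + 37.947*I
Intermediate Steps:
T(Y) = 4*Y/3 (T(Y) = (4*Y)/3 = 4*Y/3)
C(x) = 1/(-7 + x) (C(x) = 1/(x - 7) = 1/(-7 + x))
(√(-44 - 46) + C(3))*T(3) + 26998 = (√(-44 - 46) + 1/(-7 + 3))*((4/3)*3) + 26998 = (√(-90) + 1/(-4))*4 + 26998 = (3*I*√10 - ¼)*4 + 26998 = (-¼ + 3*I*√10)*4 + 26998 = (-1 + 12*I*√10) + 26998 = 26997 + 12*I*√10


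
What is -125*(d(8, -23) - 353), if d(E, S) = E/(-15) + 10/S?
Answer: 3052975/69 ≈ 44246.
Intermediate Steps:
d(E, S) = 10/S - E/15 (d(E, S) = E*(-1/15) + 10/S = -E/15 + 10/S = 10/S - E/15)
-125*(d(8, -23) - 353) = -125*((10/(-23) - 1/15*8) - 353) = -125*((10*(-1/23) - 8/15) - 353) = -125*((-10/23 - 8/15) - 353) = -125*(-334/345 - 353) = -125*(-122119/345) = 3052975/69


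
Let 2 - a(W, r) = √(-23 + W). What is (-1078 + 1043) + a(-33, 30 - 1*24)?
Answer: -33 - 2*I*√14 ≈ -33.0 - 7.4833*I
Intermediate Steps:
a(W, r) = 2 - √(-23 + W)
(-1078 + 1043) + a(-33, 30 - 1*24) = (-1078 + 1043) + (2 - √(-23 - 33)) = -35 + (2 - √(-56)) = -35 + (2 - 2*I*√14) = -33 - 2*I*√14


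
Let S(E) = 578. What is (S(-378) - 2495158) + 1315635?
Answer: -1178945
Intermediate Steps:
(S(-378) - 2495158) + 1315635 = (578 - 2495158) + 1315635 = -2494580 + 1315635 = -1178945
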